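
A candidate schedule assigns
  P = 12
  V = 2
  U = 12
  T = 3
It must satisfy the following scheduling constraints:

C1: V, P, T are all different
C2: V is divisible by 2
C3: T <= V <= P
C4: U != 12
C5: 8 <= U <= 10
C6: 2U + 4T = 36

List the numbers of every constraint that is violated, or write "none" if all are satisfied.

Violated: 3, 4, 5.

C1: values 2, 12, 3 are pairwise distinct  OK
C2: 2 / 2 = 1, so 2 divides 2  OK
C3: values 3, 2, 12; T = 3 is not <= V = 2  FAIL
C4: U = 12, but 12 is required to differ  FAIL
C5: U = 12 is outside [8, 10]  FAIL
C6: 2U + 4T = 2(12) + 4(3) = 36  OK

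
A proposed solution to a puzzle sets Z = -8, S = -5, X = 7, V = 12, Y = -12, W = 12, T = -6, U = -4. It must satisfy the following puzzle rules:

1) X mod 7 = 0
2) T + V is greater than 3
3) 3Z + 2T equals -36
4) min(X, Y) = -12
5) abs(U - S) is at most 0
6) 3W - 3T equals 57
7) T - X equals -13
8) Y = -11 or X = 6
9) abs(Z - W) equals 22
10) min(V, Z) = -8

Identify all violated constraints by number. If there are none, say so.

1) 7 mod 7 = 0  ✓
2) T + V = -6 + 12 = 6; 6 > 3  ✓
3) 3Z + 2T = 3(-8) + 2(-6) = -36  ✓
4) min(7, -12) = -12  ✓
5) abs(-4 - (-5)) = 1; 1 > 0, exceeds bound 0  ✗
6) 3W - 3T = 3(12) - 3(-6) = 54, not 57  ✗
7) T - X = -6 - 7 = -13  ✓
8) Y = -12 ≠ -11 and X = 7 ≠ 6; both disjuncts false  ✗
9) abs(-8 - 12) = 20, not 22  ✗
10) min(12, -8) = -8  ✓

No — constraints 5, 6, 8, and 9 are not satisfied.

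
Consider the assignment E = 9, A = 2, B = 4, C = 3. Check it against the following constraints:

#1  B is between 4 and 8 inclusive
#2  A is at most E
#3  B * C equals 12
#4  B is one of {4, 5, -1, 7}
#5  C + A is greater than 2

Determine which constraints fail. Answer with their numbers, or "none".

The assignment satisfies every constraint.

#1 B = 4 lies in [4, 8]  yes
#2 A = 2, E = 9; 2 ≤ 9  yes
#3 B * C = 4 * 3 = 12  yes
#4 B = 4 is in {4, 5, -1, 7}  yes
#5 C + A = 3 + 2 = 5; 5 > 2  yes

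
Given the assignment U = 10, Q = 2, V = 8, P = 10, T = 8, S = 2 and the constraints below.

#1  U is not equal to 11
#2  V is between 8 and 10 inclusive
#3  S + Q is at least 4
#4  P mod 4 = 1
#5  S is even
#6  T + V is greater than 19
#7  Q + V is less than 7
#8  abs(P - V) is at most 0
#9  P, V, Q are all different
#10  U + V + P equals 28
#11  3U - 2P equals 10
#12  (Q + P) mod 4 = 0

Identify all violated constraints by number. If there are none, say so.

The assignment fails constraints 4, 6, 7, 8.

#1 U = 10, and 10 ≠ 11  true
#2 V = 8 lies in [8, 10]  true
#3 S + Q = 2 + 2 = 4; 4 ≥ 4  true
#4 10 mod 4 = 2, not 1  false
#5 S = 2 is even  true
#6 T + V = 8 + 8 = 16; 16 ≤ 19, bound 19 not met  false
#7 Q + V = 2 + 8 = 10; 10 ≥ 7, bound 7 not met  false
#8 abs(10 - 8) = 2; 2 > 0, exceeds bound 0  false
#9 values 10, 8, 2 are pairwise distinct  true
#10 U + V + P = 10 + 8 + 10 = 28  true
#11 3U - 2P = 3(10) - 2(10) = 10  true
#12 Q + P = 12; 12 mod 4 = 0  true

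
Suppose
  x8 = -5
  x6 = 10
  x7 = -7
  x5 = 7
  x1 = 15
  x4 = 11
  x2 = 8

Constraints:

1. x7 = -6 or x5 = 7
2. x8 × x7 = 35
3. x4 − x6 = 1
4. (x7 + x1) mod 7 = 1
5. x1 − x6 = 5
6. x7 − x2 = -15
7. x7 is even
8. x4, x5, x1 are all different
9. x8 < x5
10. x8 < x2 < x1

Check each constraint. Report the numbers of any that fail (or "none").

1. x7 = -7 ≠ -6, but x5 = 7 = 7 (second disjunct) — OK.
2. x8 × x7 = -5 × (-7) = 35 — OK.
3. x4 − x6 = 11 − 10 = 1 — OK.
4. x7 + x1 = 8; 8 mod 7 = 1 — OK.
5. x1 − x6 = 15 − 10 = 5 — OK.
6. x7 − x2 = -7 − 8 = -15 — OK.
7. x7 = -7 is odd — violated.
8. values 11, 7, 15 are pairwise distinct — OK.
9. x8 = -5, x5 = 7; -5 < 7 — OK.
10. values -5 < 8 < 15 — OK.

Constraint 7 does not hold.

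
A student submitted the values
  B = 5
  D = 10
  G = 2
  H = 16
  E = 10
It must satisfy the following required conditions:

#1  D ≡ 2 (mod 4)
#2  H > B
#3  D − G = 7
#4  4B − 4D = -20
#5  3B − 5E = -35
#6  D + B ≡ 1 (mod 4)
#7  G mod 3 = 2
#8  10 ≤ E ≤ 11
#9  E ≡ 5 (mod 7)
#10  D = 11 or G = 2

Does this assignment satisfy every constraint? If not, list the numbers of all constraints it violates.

#1 10 mod 4 = 2  ✓
#2 H = 16, B = 5; 16 > 5  ✓
#3 D − G = 10 − 2 = 8, not 7  ✗
#4 4B − 4D = 4(5) − 4(10) = -20  ✓
#5 3B − 5E = 3(5) − 5(10) = -35  ✓
#6 D + B = 15; 15 mod 4 = 3, not 1  ✗
#7 2 mod 3 = 2  ✓
#8 E = 10 lies in [10, 11]  ✓
#9 10 mod 7 = 3, not 5  ✗
#10 D = 10 ≠ 11, but G = 2 = 2 (second disjunct)  ✓

Constraints 3, 6, and 9 do not hold.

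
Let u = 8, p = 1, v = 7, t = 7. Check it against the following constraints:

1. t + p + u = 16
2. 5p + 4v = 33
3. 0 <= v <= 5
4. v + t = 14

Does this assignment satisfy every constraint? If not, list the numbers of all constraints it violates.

1. t + p + u = 7 + 1 + 8 = 16  ✔
2. 5p + 4v = 5(1) + 4(7) = 33  ✔
3. v = 7 is outside [0, 5]  ✘
4. v + t = 7 + 7 = 14  ✔

Constraint 3 is violated.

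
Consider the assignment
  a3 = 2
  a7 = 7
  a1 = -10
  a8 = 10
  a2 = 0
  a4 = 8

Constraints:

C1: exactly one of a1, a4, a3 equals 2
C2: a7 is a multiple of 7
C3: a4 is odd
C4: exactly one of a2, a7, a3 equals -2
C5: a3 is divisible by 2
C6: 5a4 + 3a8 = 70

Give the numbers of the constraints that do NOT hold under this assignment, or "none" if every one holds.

C1: a1=-10, a4=8, a3=2; 1 of them equals 2  true
C2: 7 / 7 = 1, so 7 divides 7  true
C3: a4 = 8 is even  false
C4: a2=0, a7=7, a3=2; 0 of them equal -2, not exactly one  false
C5: 2 / 2 = 1, so 2 divides 2  true
C6: 5a4 + 3a8 = 5(8) + 3(10) = 70  true

Violated: 3 and 4.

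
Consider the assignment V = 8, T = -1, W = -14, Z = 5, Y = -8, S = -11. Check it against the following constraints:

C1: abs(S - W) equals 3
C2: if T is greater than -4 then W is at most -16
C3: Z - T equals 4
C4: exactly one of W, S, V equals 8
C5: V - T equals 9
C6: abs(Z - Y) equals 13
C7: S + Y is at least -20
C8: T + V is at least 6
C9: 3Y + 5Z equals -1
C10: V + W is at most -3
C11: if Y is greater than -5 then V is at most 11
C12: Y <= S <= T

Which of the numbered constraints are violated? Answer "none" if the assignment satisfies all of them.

No — constraints 2, 3, 9, 12 are not satisfied.

C1: abs(-11 - (-14)) = 3 — holds.
C2: T = -1 > -4, so we need W ≤ -16; but W = -14 > -16 — does not hold.
C3: Z - T = 5 - (-1) = 6, not 4 — does not hold.
C4: W=-14, S=-11, V=8; 1 of them equals 8 — holds.
C5: V - T = 8 - (-1) = 9 — holds.
C6: abs(5 - (-8)) = 13 — holds.
C7: S + Y = -11 + (-8) = -19; -19 ≥ -20 — holds.
C8: T + V = -1 + 8 = 7; 7 ≥ 6 — holds.
C9: 3Y + 5Z = 3(-8) + 5(5) = 1, not -1 — does not hold.
C10: V + W = 8 + (-14) = -6; -6 ≤ -3 — holds.
C11: Y = -8, not > -5; antecedent false, conditional vacuously true — holds.
C12: values -8, -11, -1; Y = -8 is not <= S = -11 — does not hold.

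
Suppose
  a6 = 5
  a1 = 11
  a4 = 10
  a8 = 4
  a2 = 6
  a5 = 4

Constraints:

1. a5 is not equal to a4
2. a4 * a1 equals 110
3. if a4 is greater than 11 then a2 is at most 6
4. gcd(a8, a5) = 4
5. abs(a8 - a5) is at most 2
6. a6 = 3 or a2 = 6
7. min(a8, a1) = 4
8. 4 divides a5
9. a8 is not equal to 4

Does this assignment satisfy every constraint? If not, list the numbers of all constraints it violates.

Constraint 9 does not hold.

1. a5 = 4, a4 = 10; distinct — holds.
2. a4 * a1 = 10 * 11 = 110 — holds.
3. a4 = 10, not > 11; antecedent false, conditional vacuously true — holds.
4. gcd(4, 4) = 4 — holds.
5. abs(4 - 4) = 0; 0 ≤ 2 — holds.
6. a6 = 5 ≠ 3, but a2 = 6 = 6 (second disjunct) — holds.
7. min(4, 11) = 4 — holds.
8. 4 / 4 = 1, so 4 divides 4 — holds.
9. a8 = 4, but 4 is required to differ — fails.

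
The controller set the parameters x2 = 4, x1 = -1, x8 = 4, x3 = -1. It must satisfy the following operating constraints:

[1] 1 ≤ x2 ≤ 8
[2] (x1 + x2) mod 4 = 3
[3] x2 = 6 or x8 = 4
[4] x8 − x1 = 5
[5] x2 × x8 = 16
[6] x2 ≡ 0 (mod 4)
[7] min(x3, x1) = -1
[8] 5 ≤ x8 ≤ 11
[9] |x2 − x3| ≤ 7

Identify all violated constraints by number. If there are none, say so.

Violated: 8.

[1] x2 = 4 lies in [1, 8]  OK
[2] x1 + x2 = 3; 3 mod 4 = 3  OK
[3] x2 = 4 ≠ 6, but x8 = 4 = 4 (second disjunct)  OK
[4] x8 − x1 = 4 − (-1) = 5  OK
[5] x2 × x8 = 4 × 4 = 16  OK
[6] 4 mod 4 = 0  OK
[7] min(-1, -1) = -1  OK
[8] x8 = 4 is outside [5, 11]  FAIL
[9] |4 − (-1)| = 5; 5 ≤ 7  OK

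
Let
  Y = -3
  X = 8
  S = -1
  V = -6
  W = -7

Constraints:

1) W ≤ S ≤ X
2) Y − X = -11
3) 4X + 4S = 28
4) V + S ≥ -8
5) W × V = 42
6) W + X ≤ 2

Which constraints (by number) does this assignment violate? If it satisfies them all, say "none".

None — every constraint holds.

1) values -7 ≤ -1 ≤ 8 — holds.
2) Y − X = -3 − 8 = -11 — holds.
3) 4X + 4S = 4(8) + 4(-1) = 28 — holds.
4) V + S = -6 + (-1) = -7; -7 ≥ -8 — holds.
5) W × V = -7 × (-6) = 42 — holds.
6) W + X = -7 + 8 = 1; 1 ≤ 2 — holds.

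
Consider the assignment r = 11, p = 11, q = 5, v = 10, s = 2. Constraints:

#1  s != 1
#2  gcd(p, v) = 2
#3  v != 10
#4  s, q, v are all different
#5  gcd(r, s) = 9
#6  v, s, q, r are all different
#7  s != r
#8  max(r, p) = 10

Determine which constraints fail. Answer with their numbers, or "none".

#1 s = 2, and 2 ≠ 1  OK
#2 gcd(11, 10) = 1, not 2  FAIL
#3 v = 10, but 10 is required to differ  FAIL
#4 values 2, 5, 10 are pairwise distinct  OK
#5 gcd(11, 2) = 1, not 9  FAIL
#6 values 10, 2, 5, 11 are pairwise distinct  OK
#7 s = 2, r = 11; distinct  OK
#8 max(11, 11) = 11, not 10  FAIL

No — constraints 2, 3, 5, and 8 are not satisfied.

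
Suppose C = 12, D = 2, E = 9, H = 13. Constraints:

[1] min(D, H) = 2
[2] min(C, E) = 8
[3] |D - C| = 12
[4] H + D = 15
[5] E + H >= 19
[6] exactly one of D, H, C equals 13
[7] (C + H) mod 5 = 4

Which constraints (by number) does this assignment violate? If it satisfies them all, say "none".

[1] min(2, 13) = 2  yes
[2] min(12, 9) = 9, not 8  no
[3] |2 - 12| = 10, not 12  no
[4] H + D = 13 + 2 = 15  yes
[5] E + H = 9 + 13 = 22; 22 ≥ 19  yes
[6] D=2, H=13, C=12; 1 of them equals 13  yes
[7] C + H = 25; 25 mod 5 = 0, not 4  no

No — constraints 2, 3, and 7 are not satisfied.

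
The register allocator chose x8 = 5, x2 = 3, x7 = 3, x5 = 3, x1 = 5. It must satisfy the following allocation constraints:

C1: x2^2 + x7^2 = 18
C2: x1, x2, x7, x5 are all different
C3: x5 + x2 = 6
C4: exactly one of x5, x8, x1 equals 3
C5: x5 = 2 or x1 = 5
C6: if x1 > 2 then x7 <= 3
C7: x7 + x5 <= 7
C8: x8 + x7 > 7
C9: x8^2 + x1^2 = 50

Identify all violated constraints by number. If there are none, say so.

No — constraint 2 is not satisfied.

C1: x2^2 + x7^2 = 3^2 + 3^2 = 9 + 9 = 18  OK
C2: x2 = x7 = 3, not all different  FAIL
C3: x5 + x2 = 3 + 3 = 6  OK
C4: x5=3, x8=5, x1=5; 1 of them equals 3  OK
C5: x5 = 3 ≠ 2, but x1 = 5 = 5 (second disjunct)  OK
C6: x1 = 5 > 2, so we need x7 ≤ 3; x7 = 3 ≤ 3  OK
C7: x7 + x5 = 3 + 3 = 6; 6 ≤ 7  OK
C8: x8 + x7 = 5 + 3 = 8; 8 > 7  OK
C9: x8^2 + x1^2 = 5^2 + 5^2 = 25 + 25 = 50  OK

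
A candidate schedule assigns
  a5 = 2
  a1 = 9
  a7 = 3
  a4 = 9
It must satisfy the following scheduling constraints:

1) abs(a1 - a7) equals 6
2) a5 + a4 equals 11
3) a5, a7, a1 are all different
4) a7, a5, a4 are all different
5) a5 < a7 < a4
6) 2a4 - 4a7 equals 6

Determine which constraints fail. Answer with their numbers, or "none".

Yes — all constraints hold.

1) abs(9 - 3) = 6  ✔
2) a5 + a4 = 2 + 9 = 11  ✔
3) values 2, 3, 9 are pairwise distinct  ✔
4) values 3, 2, 9 are pairwise distinct  ✔
5) values 2 < 3 < 9  ✔
6) 2a4 - 4a7 = 2(9) - 4(3) = 6  ✔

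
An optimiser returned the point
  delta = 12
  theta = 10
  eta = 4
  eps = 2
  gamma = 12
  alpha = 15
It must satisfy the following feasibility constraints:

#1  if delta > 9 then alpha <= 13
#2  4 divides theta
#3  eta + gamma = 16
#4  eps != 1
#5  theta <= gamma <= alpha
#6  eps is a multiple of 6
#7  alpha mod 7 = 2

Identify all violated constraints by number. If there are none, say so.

#1 delta = 12 > 9, so we need alpha ≤ 13; but alpha = 15 > 13  ✗
#2 10 = 4*2 + 2, so 4 does not divide 10  ✗
#3 eta + gamma = 4 + 12 = 16  ✓
#4 eps = 2, and 2 ≠ 1  ✓
#5 values 10 <= 12 <= 15  ✓
#6 2 = 6*0 + 2, so 6 does not divide 2  ✗
#7 15 mod 7 = 1, not 2  ✗

Constraints 1, 2, 6, and 7 do not hold.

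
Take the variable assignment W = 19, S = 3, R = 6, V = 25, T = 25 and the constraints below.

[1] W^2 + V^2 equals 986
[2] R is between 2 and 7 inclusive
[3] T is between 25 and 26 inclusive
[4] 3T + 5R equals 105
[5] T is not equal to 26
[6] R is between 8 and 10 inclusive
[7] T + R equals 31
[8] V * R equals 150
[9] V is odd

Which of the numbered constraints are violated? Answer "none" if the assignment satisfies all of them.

Violated: 6.

[1] W^2 + V^2 = 19^2 + 25^2 = 361 + 625 = 986  holds
[2] R = 6 lies in [2, 7]  holds
[3] T = 25 lies in [25, 26]  holds
[4] 3T + 5R = 3(25) + 5(6) = 105  holds
[5] T = 25, and 25 ≠ 26  holds
[6] R = 6 is outside [8, 10]  fails
[7] T + R = 25 + 6 = 31  holds
[8] V * R = 25 * 6 = 150  holds
[9] V = 25 is odd  holds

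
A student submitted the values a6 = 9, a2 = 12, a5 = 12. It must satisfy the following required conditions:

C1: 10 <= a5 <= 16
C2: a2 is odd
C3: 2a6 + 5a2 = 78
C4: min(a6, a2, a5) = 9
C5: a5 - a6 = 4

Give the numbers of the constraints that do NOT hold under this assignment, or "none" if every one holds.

Constraints 2, 5 do not hold.

C1: a5 = 12 lies in [10, 16] — holds.
C2: a2 = 12 is even — does not hold.
C3: 2a6 + 5a2 = 2(9) + 5(12) = 78 — holds.
C4: min(9, 12, 12) = 9 — holds.
C5: a5 - a6 = 12 - 9 = 3, not 4 — does not hold.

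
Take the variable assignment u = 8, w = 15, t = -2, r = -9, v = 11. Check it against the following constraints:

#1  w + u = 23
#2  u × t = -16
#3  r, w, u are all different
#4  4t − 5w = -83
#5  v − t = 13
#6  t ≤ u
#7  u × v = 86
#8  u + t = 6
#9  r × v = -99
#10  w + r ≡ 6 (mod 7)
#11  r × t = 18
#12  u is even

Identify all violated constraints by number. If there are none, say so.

No — constraint 7 is not satisfied.

#1 w + u = 15 + 8 = 23 — holds.
#2 u × t = 8 × (-2) = -16 — holds.
#3 values -9, 15, 8 are pairwise distinct — holds.
#4 4t − 5w = 4(-2) − 5(15) = -83 — holds.
#5 v − t = 11 − (-2) = 13 — holds.
#6 t = -2, u = 8; -2 ≤ 8 — holds.
#7 u × v = 8 × 11 = 88, not 86 — fails.
#8 u + t = 8 + (-2) = 6 — holds.
#9 r × v = -9 × 11 = -99 — holds.
#10 w + r = 6; 6 mod 7 = 6 — holds.
#11 r × t = -9 × (-2) = 18 — holds.
#12 u = 8 is even — holds.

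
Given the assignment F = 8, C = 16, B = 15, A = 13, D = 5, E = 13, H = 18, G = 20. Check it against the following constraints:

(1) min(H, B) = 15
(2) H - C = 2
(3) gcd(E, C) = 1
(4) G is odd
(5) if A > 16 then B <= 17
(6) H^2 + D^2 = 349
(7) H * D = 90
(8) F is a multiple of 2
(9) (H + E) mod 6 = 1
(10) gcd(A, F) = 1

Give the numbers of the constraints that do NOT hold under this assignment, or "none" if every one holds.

The assignment fails constraint 4.

(1) min(18, 15) = 15  ✔
(2) H - C = 18 - 16 = 2  ✔
(3) gcd(13, 16) = 1  ✔
(4) G = 20 is even  ✘
(5) A = 13, not > 16; antecedent false, conditional vacuously true  ✔
(6) H^2 + D^2 = 18^2 + 5^2 = 324 + 25 = 349  ✔
(7) H * D = 18 * 5 = 90  ✔
(8) 8 / 2 = 4, so 2 divides 8  ✔
(9) H + E = 31; 31 mod 6 = 1  ✔
(10) gcd(13, 8) = 1  ✔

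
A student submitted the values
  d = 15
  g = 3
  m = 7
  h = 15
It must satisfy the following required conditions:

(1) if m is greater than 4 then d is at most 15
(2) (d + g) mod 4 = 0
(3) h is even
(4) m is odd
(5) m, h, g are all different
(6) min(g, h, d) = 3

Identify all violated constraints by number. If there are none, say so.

The assignment fails constraints 2, 3.

(1) m = 7 > 4, so we need d ≤ 15; d = 15 ≤ 15 — satisfied.
(2) d + g = 18; 18 mod 4 = 2, not 0 — violated.
(3) h = 15 is odd — violated.
(4) m = 7 is odd — satisfied.
(5) values 7, 15, 3 are pairwise distinct — satisfied.
(6) min(3, 15, 15) = 3 — satisfied.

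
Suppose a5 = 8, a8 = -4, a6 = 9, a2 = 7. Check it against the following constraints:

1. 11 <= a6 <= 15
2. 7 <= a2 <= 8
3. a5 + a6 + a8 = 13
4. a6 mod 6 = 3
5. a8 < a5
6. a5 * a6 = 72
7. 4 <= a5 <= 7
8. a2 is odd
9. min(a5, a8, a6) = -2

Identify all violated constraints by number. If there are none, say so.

1. a6 = 9 is outside [11, 15] — violated.
2. a2 = 7 lies in [7, 8] — satisfied.
3. a5 + a6 + a8 = 8 + 9 + (-4) = 13 — satisfied.
4. 9 mod 6 = 3 — satisfied.
5. a8 = -4, a5 = 8; -4 < 8 — satisfied.
6. a5 * a6 = 8 * 9 = 72 — satisfied.
7. a5 = 8 is outside [4, 7] — violated.
8. a2 = 7 is odd — satisfied.
9. min(8, -4, 9) = -4, not -2 — violated.

Constraints 1, 7, and 9 are violated.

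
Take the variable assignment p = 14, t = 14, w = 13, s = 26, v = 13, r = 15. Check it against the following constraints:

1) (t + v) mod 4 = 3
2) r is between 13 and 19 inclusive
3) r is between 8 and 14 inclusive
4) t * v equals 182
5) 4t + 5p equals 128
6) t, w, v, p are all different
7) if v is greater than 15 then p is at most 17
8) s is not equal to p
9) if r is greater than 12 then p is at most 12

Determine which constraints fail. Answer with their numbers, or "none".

1) t + v = 27; 27 mod 4 = 3 — holds.
2) r = 15 lies in [13, 19] — holds.
3) r = 15 is outside [8, 14] — fails.
4) t * v = 14 * 13 = 182 — holds.
5) 4t + 5p = 4(14) + 5(14) = 126, not 128 — fails.
6) w = v = 13, not all different — fails.
7) v = 13, not > 15; antecedent false, conditional vacuously true — holds.
8) s = 26, p = 14; distinct — holds.
9) r = 15 > 12, so we need p ≤ 12; but p = 14 > 12 — fails.

No — constraints 3, 5, 6, 9 are not satisfied.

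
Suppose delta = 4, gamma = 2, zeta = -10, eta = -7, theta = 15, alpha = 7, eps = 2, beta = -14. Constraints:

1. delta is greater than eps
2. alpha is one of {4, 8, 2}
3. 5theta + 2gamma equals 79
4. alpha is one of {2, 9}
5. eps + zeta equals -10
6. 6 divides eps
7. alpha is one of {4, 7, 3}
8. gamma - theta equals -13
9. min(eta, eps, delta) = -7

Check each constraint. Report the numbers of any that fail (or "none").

No — constraints 2, 4, 5, 6 are not satisfied.

1. delta = 4, eps = 2; 4 > 2 — holds.
2. alpha = 7 is not in {4, 8, 2} — fails.
3. 5theta + 2gamma = 5(15) + 2(2) = 79 — holds.
4. alpha = 7 is not in {2, 9} — fails.
5. eps + zeta = 2 + (-10) = -8, not -10 — fails.
6. 2 = 6*0 + 2, so 6 does not divide 2 — fails.
7. alpha = 7 is in {4, 7, 3} — holds.
8. gamma - theta = 2 - 15 = -13 — holds.
9. min(-7, 2, 4) = -7 — holds.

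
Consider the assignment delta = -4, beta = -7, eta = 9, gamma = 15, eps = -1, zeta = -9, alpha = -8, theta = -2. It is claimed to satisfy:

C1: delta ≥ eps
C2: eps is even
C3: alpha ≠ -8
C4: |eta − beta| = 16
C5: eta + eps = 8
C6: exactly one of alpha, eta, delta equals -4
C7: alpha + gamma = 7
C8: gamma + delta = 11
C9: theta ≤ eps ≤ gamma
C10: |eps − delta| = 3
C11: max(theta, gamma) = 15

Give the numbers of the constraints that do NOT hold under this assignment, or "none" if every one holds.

C1: delta = -4, eps = -1; -4 < -1 (want ≥)  false
C2: eps = -1 is odd  false
C3: alpha = -8, but -8 is required to differ  false
C4: |9 − (-7)| = 16  true
C5: eta + eps = 9 + (-1) = 8  true
C6: alpha=-8, eta=9, delta=-4; 1 of them equals -4  true
C7: alpha + gamma = -8 + 15 = 7  true
C8: gamma + delta = 15 + (-4) = 11  true
C9: values -2 ≤ -1 ≤ 15  true
C10: |-1 − (-4)| = 3  true
C11: max(-2, 15) = 15  true

No — constraints 1, 2, and 3 are not satisfied.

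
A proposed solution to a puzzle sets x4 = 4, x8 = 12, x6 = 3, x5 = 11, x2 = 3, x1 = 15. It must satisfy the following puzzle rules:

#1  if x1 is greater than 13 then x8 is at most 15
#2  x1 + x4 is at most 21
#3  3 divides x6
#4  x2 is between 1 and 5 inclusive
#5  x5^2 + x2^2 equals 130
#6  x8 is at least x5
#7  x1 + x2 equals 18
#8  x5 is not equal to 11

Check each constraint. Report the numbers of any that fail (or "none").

#1 x1 = 15 > 13, so we need x8 ≤ 15; x8 = 12 ≤ 15 — holds.
#2 x1 + x4 = 15 + 4 = 19; 19 ≤ 21 — holds.
#3 3 / 3 = 1, so 3 divides 3 — holds.
#4 x2 = 3 lies in [1, 5] — holds.
#5 x5^2 + x2^2 = 11^2 + 3^2 = 121 + 9 = 130 — holds.
#6 x8 = 12, x5 = 11; 12 ≥ 11 — holds.
#7 x1 + x2 = 15 + 3 = 18 — holds.
#8 x5 = 11, but 11 is required to differ — fails.

Constraint 8 does not hold.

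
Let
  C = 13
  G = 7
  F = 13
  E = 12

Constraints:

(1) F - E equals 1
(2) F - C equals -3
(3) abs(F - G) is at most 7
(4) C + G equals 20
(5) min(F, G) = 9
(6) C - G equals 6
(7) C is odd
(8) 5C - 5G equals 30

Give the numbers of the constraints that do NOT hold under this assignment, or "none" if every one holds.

(1) F - E = 13 - 12 = 1 — OK.
(2) F - C = 13 - 13 = 0, not -3 — violated.
(3) abs(13 - 7) = 6; 6 ≤ 7 — OK.
(4) C + G = 13 + 7 = 20 — OK.
(5) min(13, 7) = 7, not 9 — violated.
(6) C - G = 13 - 7 = 6 — OK.
(7) C = 13 is odd — OK.
(8) 5C - 5G = 5(13) - 5(7) = 30 — OK.

No — constraints 2, 5 are not satisfied.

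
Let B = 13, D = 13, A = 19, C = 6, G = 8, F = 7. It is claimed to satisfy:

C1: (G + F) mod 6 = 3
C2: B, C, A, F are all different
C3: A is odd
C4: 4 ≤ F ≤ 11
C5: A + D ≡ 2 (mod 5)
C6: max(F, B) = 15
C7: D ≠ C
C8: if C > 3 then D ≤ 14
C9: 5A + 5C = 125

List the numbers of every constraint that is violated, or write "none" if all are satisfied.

The assignment fails constraint 6.

C1: G + F = 15; 15 mod 6 = 3 — holds.
C2: values 13, 6, 19, 7 are pairwise distinct — holds.
C3: A = 19 is odd — holds.
C4: F = 7 lies in [4, 11] — holds.
C5: A + D = 32; 32 mod 5 = 2 — holds.
C6: max(7, 13) = 13, not 15 — does not hold.
C7: D = 13, C = 6; distinct — holds.
C8: C = 6 > 3, so we need D ≤ 14; D = 13 ≤ 14 — holds.
C9: 5A + 5C = 5(19) + 5(6) = 125 — holds.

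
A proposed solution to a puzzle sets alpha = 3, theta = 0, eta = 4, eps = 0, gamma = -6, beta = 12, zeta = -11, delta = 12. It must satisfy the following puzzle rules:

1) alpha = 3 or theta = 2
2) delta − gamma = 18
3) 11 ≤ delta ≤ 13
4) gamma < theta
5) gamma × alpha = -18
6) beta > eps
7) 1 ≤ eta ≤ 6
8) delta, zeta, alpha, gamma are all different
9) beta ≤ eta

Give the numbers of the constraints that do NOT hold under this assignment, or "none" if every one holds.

No — constraint 9 is not satisfied.

1) alpha = 3 = 3 (first disjunct)  true
2) delta − gamma = 12 − (-6) = 18  true
3) delta = 12 lies in [11, 13]  true
4) gamma = -6, theta = 0; -6 < 0  true
5) gamma × alpha = -6 × 3 = -18  true
6) beta = 12, eps = 0; 12 > 0  true
7) eta = 4 lies in [1, 6]  true
8) values 12, -11, 3, -6 are pairwise distinct  true
9) beta = 12, eta = 4; 12 > 4 (want ≤)  false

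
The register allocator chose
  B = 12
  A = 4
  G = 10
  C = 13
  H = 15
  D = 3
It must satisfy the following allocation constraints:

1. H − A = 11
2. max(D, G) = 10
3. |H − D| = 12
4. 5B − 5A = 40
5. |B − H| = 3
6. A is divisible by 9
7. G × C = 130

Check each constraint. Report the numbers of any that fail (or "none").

1. H − A = 15 − 4 = 11 — satisfied.
2. max(3, 10) = 10 — satisfied.
3. |15 − 3| = 12 — satisfied.
4. 5B − 5A = 5(12) − 5(4) = 40 — satisfied.
5. |12 − 15| = 3 — satisfied.
6. 4 = 9×0 + 4, so 9 does not divide 4 — violated.
7. G × C = 10 × 13 = 130 — satisfied.

Constraint 6 is violated.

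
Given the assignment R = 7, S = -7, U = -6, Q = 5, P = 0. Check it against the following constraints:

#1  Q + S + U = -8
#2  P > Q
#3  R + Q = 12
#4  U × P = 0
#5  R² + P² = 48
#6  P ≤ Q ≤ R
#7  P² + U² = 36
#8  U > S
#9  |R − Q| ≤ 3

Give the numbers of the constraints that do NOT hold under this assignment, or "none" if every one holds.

#1 Q + S + U = 5 + (-7) + (-6) = -8  true
#2 P = 0, Q = 5; 0 ≤ 5 (want >)  false
#3 R + Q = 7 + 5 = 12  true
#4 U × P = -6 × 0 = 0  true
#5 R² + P² = 7² + 0² = 49 + 0 = 49, not 48  false
#6 values 0 ≤ 5 ≤ 7  true
#7 P² + U² = 0² + (-6)² = 0 + 36 = 36  true
#8 U = -6, S = -7; -6 > -7  true
#9 |7 − 5| = 2; 2 ≤ 3  true

The assignment fails constraints 2 and 5.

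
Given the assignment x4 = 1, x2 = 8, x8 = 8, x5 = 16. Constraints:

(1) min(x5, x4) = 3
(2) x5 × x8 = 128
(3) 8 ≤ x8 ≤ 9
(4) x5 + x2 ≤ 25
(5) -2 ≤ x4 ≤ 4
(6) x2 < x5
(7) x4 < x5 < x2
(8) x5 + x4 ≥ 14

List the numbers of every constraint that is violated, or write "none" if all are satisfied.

Constraints 1 and 7 are violated.

(1) min(16, 1) = 1, not 3 — fails.
(2) x5 × x8 = 16 × 8 = 128 — holds.
(3) x8 = 8 lies in [8, 9] — holds.
(4) x5 + x2 = 16 + 8 = 24; 24 ≤ 25 — holds.
(5) x4 = 1 lies in [-2, 4] — holds.
(6) x2 = 8, x5 = 16; 8 < 16 — holds.
(7) values 1, 16, 8; x5 = 16 is not < x2 = 8 — fails.
(8) x5 + x4 = 16 + 1 = 17; 17 ≥ 14 — holds.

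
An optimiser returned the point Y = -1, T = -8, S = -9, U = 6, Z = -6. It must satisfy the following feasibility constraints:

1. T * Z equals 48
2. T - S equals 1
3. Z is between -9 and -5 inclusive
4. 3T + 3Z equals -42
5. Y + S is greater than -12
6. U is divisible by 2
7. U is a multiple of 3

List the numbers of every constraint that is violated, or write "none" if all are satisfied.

No violations.

1. T * Z = -8 * (-6) = 48  ✔
2. T - S = -8 - (-9) = 1  ✔
3. Z = -6 lies in [-9, -5]  ✔
4. 3T + 3Z = 3(-8) + 3(-6) = -42  ✔
5. Y + S = -1 + (-9) = -10; -10 > -12  ✔
6. 6 / 2 = 3, so 2 divides 6  ✔
7. 6 / 3 = 2, so 3 divides 6  ✔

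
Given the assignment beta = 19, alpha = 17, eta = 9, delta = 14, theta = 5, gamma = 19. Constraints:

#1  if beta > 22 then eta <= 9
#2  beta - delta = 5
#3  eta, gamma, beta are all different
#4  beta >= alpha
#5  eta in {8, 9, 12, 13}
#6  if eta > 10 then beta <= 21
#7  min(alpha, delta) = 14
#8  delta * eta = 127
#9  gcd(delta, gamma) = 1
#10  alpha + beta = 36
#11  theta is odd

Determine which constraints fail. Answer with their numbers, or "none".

Violated: 3 and 8.

#1 beta = 19, not > 22; antecedent false, conditional vacuously true  yes
#2 beta - delta = 19 - 14 = 5  yes
#3 gamma = beta = 19, not all different  no
#4 beta = 19, alpha = 17; 19 ≥ 17  yes
#5 eta = 9 is in {8, 9, 12, 13}  yes
#6 eta = 9, not > 10; antecedent false, conditional vacuously true  yes
#7 min(17, 14) = 14  yes
#8 delta * eta = 14 * 9 = 126, not 127  no
#9 gcd(14, 19) = 1  yes
#10 alpha + beta = 17 + 19 = 36  yes
#11 theta = 5 is odd  yes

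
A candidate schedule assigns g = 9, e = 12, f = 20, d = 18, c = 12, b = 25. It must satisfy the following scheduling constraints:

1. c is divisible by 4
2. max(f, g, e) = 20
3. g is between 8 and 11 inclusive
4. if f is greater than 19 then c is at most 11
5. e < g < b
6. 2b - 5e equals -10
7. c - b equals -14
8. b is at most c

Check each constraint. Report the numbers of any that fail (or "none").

Violated: 4, 5, 7, and 8.

1. 12 / 4 = 3, so 4 divides 12  holds
2. max(20, 9, 12) = 20  holds
3. g = 9 lies in [8, 11]  holds
4. f = 20 > 19, so we need c ≤ 11; but c = 12 > 11  fails
5. values 12, 9, 25; e = 12 is not < g = 9  fails
6. 2b - 5e = 2(25) - 5(12) = -10  holds
7. c - b = 12 - 25 = -13, not -14  fails
8. b = 25, c = 12; 25 > 12 (want ≤)  fails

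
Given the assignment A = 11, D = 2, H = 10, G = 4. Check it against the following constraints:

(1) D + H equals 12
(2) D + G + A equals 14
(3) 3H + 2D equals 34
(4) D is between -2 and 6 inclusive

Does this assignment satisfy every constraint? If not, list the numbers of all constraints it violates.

Constraint 2 is violated.

(1) D + H = 2 + 10 = 12  yes
(2) D + G + A = 2 + 4 + 11 = 17, not 14  no
(3) 3H + 2D = 3(10) + 2(2) = 34  yes
(4) D = 2 lies in [-2, 6]  yes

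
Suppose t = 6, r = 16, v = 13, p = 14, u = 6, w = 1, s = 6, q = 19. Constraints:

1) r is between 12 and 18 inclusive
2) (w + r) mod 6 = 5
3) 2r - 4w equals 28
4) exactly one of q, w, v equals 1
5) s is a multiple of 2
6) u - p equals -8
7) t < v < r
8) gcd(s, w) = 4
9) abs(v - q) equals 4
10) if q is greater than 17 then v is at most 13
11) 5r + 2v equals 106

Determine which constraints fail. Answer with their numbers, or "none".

1) r = 16 lies in [12, 18]  ✓
2) w + r = 17; 17 mod 6 = 5  ✓
3) 2r - 4w = 2(16) - 4(1) = 28  ✓
4) q=19, w=1, v=13; 1 of them equals 1  ✓
5) 6 / 2 = 3, so 2 divides 6  ✓
6) u - p = 6 - 14 = -8  ✓
7) values 6 < 13 < 16  ✓
8) gcd(6, 1) = 1, not 4  ✗
9) abs(13 - 19) = 6, not 4  ✗
10) q = 19 > 17, so we need v ≤ 13; v = 13 ≤ 13  ✓
11) 5r + 2v = 5(16) + 2(13) = 106  ✓

Constraints 8, 9 do not hold.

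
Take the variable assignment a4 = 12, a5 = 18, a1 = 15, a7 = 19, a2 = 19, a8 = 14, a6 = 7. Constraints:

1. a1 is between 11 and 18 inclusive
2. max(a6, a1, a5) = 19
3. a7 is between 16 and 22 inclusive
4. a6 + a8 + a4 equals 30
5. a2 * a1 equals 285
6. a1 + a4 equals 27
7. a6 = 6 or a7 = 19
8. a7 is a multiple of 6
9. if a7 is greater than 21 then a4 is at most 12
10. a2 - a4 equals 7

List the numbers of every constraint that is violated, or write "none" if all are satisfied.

The assignment fails constraints 2, 4, 8.

1. a1 = 15 lies in [11, 18]  holds
2. max(7, 15, 18) = 18, not 19  fails
3. a7 = 19 lies in [16, 22]  holds
4. a6 + a8 + a4 = 7 + 14 + 12 = 33, not 30  fails
5. a2 * a1 = 19 * 15 = 285  holds
6. a1 + a4 = 15 + 12 = 27  holds
7. a6 = 7 ≠ 6, but a7 = 19 = 19 (second disjunct)  holds
8. 19 = 6*3 + 1, so 6 does not divide 19  fails
9. a7 = 19, not > 21; antecedent false, conditional vacuously true  holds
10. a2 - a4 = 19 - 12 = 7  holds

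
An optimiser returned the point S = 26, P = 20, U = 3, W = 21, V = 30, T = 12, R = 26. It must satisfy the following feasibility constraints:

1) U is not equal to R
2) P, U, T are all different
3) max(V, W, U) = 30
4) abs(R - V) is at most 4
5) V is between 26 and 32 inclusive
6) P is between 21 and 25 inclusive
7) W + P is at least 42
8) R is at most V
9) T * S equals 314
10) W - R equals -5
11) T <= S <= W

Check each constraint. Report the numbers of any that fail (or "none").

Violated: 6, 7, 9, and 11.

1) U = 3, R = 26; distinct  ✔
2) values 20, 3, 12 are pairwise distinct  ✔
3) max(30, 21, 3) = 30  ✔
4) abs(26 - 30) = 4; 4 ≤ 4  ✔
5) V = 30 lies in [26, 32]  ✔
6) P = 20 is outside [21, 25]  ✘
7) W + P = 21 + 20 = 41; 41 < 42, bound 42 not met  ✘
8) R = 26, V = 30; 26 ≤ 30  ✔
9) T * S = 12 * 26 = 312, not 314  ✘
10) W - R = 21 - 26 = -5  ✔
11) values 12, 26, 21; S = 26 is not <= W = 21  ✘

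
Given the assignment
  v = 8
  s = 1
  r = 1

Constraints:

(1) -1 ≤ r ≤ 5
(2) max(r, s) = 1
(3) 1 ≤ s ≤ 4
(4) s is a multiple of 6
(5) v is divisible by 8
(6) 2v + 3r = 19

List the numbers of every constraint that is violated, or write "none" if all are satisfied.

(1) r = 1 lies in [-1, 5]  OK
(2) max(1, 1) = 1  OK
(3) s = 1 lies in [1, 4]  OK
(4) 1 = 6×0 + 1, so 6 does not divide 1  FAIL
(5) 8 / 8 = 1, so 8 divides 8  OK
(6) 2v + 3r = 2(8) + 3(1) = 19  OK

Constraint 4 does not hold.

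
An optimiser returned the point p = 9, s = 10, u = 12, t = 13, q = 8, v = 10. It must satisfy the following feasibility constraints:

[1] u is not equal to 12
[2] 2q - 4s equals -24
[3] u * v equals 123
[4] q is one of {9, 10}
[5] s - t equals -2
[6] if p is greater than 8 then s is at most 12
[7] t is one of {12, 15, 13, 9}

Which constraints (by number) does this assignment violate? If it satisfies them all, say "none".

[1] u = 12, but 12 is required to differ  no
[2] 2q - 4s = 2(8) - 4(10) = -24  yes
[3] u * v = 12 * 10 = 120, not 123  no
[4] q = 8 is not in {9, 10}  no
[5] s - t = 10 - 13 = -3, not -2  no
[6] p = 9 > 8, so we need s ≤ 12; s = 10 ≤ 12  yes
[7] t = 13 is in {12, 15, 13, 9}  yes

Constraints 1, 3, 4, 5 do not hold.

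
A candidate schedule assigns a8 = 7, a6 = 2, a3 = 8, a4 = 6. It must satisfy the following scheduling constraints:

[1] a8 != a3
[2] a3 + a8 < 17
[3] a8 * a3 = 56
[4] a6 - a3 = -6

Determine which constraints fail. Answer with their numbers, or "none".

All constraints are satisfied.

[1] a8 = 7, a3 = 8; distinct — holds.
[2] a3 + a8 = 8 + 7 = 15; 15 < 17 — holds.
[3] a8 * a3 = 7 * 8 = 56 — holds.
[4] a6 - a3 = 2 - 8 = -6 — holds.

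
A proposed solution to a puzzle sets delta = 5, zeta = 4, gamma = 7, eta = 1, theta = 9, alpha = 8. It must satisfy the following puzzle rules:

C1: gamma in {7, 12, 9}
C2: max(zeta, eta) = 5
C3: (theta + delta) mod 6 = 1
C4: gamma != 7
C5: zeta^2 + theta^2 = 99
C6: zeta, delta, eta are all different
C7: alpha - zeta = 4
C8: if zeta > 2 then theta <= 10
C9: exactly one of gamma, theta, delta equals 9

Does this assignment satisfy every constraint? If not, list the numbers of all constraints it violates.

C1: gamma = 7 is in {7, 12, 9}  ✓
C2: max(4, 1) = 4, not 5  ✗
C3: theta + delta = 14; 14 mod 6 = 2, not 1  ✗
C4: gamma = 7, but 7 is required to differ  ✗
C5: zeta^2 + theta^2 = 4^2 + 9^2 = 16 + 81 = 97, not 99  ✗
C6: values 4, 5, 1 are pairwise distinct  ✓
C7: alpha - zeta = 8 - 4 = 4  ✓
C8: zeta = 4 > 2, so we need theta ≤ 10; theta = 9 ≤ 10  ✓
C9: gamma=7, theta=9, delta=5; 1 of them equals 9  ✓

Constraints 2, 3, 4, 5 do not hold.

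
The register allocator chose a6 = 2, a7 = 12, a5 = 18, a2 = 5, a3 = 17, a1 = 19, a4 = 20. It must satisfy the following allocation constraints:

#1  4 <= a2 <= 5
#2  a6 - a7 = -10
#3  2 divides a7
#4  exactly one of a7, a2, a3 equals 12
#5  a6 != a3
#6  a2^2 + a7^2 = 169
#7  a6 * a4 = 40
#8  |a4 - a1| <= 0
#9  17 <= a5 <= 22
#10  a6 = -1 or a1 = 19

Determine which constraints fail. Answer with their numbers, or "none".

#1 a2 = 5 lies in [4, 5] — holds.
#2 a6 - a7 = 2 - 12 = -10 — holds.
#3 12 / 2 = 6, so 2 divides 12 — holds.
#4 a7=12, a2=5, a3=17; 1 of them equals 12 — holds.
#5 a6 = 2, a3 = 17; distinct — holds.
#6 a2^2 + a7^2 = 5^2 + 12^2 = 25 + 144 = 169 — holds.
#7 a6 * a4 = 2 * 20 = 40 — holds.
#8 |20 - 19| = 1; 1 > 0, exceeds bound 0 — fails.
#9 a5 = 18 lies in [17, 22] — holds.
#10 a6 = 2 ≠ -1, but a1 = 19 = 19 (second disjunct) — holds.

Violated: 8.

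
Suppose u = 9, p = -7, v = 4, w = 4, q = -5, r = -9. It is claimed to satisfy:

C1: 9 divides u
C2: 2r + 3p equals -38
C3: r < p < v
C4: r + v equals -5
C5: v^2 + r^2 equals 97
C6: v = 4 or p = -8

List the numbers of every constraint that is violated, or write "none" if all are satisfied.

Violated: 2.

C1: 9 / 9 = 1, so 9 divides 9  ✓
C2: 2r + 3p = 2(-9) + 3(-7) = -39, not -38  ✗
C3: values -9 < -7 < 4  ✓
C4: r + v = -9 + 4 = -5  ✓
C5: v^2 + r^2 = 4^2 + (-9)^2 = 16 + 81 = 97  ✓
C6: v = 4 = 4 (first disjunct)  ✓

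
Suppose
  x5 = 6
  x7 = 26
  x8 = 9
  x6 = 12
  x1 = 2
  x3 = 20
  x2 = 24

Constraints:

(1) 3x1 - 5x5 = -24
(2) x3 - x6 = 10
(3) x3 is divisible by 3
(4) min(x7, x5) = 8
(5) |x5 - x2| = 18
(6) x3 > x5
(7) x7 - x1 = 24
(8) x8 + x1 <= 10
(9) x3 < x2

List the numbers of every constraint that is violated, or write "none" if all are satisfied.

Violated: 2, 3, 4, 8.

(1) 3x1 - 5x5 = 3(2) - 5(6) = -24  true
(2) x3 - x6 = 20 - 12 = 8, not 10  false
(3) 20 = 3*6 + 2, so 3 does not divide 20  false
(4) min(26, 6) = 6, not 8  false
(5) |6 - 24| = 18  true
(6) x3 = 20, x5 = 6; 20 > 6  true
(7) x7 - x1 = 26 - 2 = 24  true
(8) x8 + x1 = 9 + 2 = 11; 11 > 10, bound 10 not met  false
(9) x3 = 20, x2 = 24; 20 < 24  true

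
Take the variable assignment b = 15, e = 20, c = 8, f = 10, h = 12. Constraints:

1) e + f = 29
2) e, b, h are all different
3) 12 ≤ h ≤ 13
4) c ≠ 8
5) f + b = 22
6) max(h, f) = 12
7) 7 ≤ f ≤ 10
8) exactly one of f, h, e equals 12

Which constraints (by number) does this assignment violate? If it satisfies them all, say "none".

Constraints 1, 4, 5 do not hold.

1) e + f = 20 + 10 = 30, not 29 — fails.
2) values 20, 15, 12 are pairwise distinct — holds.
3) h = 12 lies in [12, 13] — holds.
4) c = 8, but 8 is required to differ — fails.
5) f + b = 10 + 15 = 25, not 22 — fails.
6) max(12, 10) = 12 — holds.
7) f = 10 lies in [7, 10] — holds.
8) f=10, h=12, e=20; 1 of them equals 12 — holds.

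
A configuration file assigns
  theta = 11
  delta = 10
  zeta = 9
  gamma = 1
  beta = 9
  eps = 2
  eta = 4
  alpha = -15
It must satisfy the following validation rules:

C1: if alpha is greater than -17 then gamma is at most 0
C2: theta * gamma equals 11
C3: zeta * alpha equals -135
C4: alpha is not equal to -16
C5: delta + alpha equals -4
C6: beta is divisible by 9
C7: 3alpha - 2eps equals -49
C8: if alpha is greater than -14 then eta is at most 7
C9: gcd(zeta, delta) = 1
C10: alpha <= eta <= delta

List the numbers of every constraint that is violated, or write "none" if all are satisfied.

C1: alpha = -15 > -17, so we need gamma ≤ 0; but gamma = 1 > 0  no
C2: theta * gamma = 11 * 1 = 11  yes
C3: zeta * alpha = 9 * (-15) = -135  yes
C4: alpha = -15, and -15 ≠ -16  yes
C5: delta + alpha = 10 + (-15) = -5, not -4  no
C6: 9 / 9 = 1, so 9 divides 9  yes
C7: 3alpha - 2eps = 3(-15) - 2(2) = -49  yes
C8: alpha = -15, not > -14; antecedent false, conditional vacuously true  yes
C9: gcd(9, 10) = 1  yes
C10: values -15 <= 4 <= 10  yes

No — constraints 1 and 5 are not satisfied.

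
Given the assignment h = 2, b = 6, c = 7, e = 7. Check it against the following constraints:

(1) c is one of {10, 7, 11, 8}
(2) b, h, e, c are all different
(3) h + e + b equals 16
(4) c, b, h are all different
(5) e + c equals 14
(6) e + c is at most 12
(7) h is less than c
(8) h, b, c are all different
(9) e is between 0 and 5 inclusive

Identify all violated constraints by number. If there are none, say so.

The assignment fails constraints 2, 3, 6, 9.

(1) c = 7 is in {10, 7, 11, 8} — OK.
(2) e = c = 7, not all different — violated.
(3) h + e + b = 2 + 7 + 6 = 15, not 16 — violated.
(4) values 7, 6, 2 are pairwise distinct — OK.
(5) e + c = 7 + 7 = 14 — OK.
(6) e + c = 7 + 7 = 14; 14 > 12, bound 12 not met — violated.
(7) h = 2, c = 7; 2 < 7 — OK.
(8) values 2, 6, 7 are pairwise distinct — OK.
(9) e = 7 is outside [0, 5] — violated.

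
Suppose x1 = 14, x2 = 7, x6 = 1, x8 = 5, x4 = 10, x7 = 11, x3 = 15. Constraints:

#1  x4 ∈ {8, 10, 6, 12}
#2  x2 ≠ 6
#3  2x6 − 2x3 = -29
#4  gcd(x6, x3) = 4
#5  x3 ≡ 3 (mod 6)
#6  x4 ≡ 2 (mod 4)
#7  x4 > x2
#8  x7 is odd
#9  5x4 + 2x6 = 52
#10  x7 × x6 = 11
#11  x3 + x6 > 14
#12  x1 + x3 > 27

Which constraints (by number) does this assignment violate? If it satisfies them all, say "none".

#1 x4 = 10 is in {8, 10, 6, 12}  holds
#2 x2 = 7, and 7 ≠ 6  holds
#3 2x6 − 2x3 = 2(1) − 2(15) = -28, not -29  fails
#4 gcd(1, 15) = 1, not 4  fails
#5 15 mod 6 = 3  holds
#6 10 mod 4 = 2  holds
#7 x4 = 10, x2 = 7; 10 > 7  holds
#8 x7 = 11 is odd  holds
#9 5x4 + 2x6 = 5(10) + 2(1) = 52  holds
#10 x7 × x6 = 11 × 1 = 11  holds
#11 x3 + x6 = 15 + 1 = 16; 16 > 14  holds
#12 x1 + x3 = 14 + 15 = 29; 29 > 27  holds

Constraints 3 and 4 do not hold.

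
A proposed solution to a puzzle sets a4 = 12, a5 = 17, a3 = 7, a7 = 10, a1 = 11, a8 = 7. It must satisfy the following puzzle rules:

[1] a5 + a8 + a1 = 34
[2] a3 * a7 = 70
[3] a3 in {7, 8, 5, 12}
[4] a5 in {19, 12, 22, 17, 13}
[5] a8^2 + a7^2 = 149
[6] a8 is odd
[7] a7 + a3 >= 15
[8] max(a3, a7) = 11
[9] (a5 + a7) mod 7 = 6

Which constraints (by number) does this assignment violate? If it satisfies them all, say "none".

Constraints 1, 8 do not hold.

[1] a5 + a8 + a1 = 17 + 7 + 11 = 35, not 34 — violated.
[2] a3 * a7 = 7 * 10 = 70 — satisfied.
[3] a3 = 7 is in {7, 8, 5, 12} — satisfied.
[4] a5 = 17 is in {19, 12, 22, 17, 13} — satisfied.
[5] a8^2 + a7^2 = 7^2 + 10^2 = 49 + 100 = 149 — satisfied.
[6] a8 = 7 is odd — satisfied.
[7] a7 + a3 = 10 + 7 = 17; 17 ≥ 15 — satisfied.
[8] max(7, 10) = 10, not 11 — violated.
[9] a5 + a7 = 27; 27 mod 7 = 6 — satisfied.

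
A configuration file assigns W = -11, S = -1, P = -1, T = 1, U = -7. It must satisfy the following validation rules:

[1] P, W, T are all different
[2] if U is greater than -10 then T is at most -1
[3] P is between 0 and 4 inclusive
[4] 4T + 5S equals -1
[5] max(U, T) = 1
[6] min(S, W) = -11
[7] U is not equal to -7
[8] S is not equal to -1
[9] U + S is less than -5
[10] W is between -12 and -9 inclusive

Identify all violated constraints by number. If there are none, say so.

[1] values -1, -11, 1 are pairwise distinct — OK.
[2] U = -7 > -10, so we need T ≤ -1; but T = 1 > -1 — violated.
[3] P = -1 is outside [0, 4] — violated.
[4] 4T + 5S = 4(1) + 5(-1) = -1 — OK.
[5] max(-7, 1) = 1 — OK.
[6] min(-1, -11) = -11 — OK.
[7] U = -7, but -7 is required to differ — violated.
[8] S = -1, but -1 is required to differ — violated.
[9] U + S = -7 + (-1) = -8; -8 < -5 — OK.
[10] W = -11 lies in [-12, -9] — OK.

No — constraints 2, 3, 7, and 8 are not satisfied.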